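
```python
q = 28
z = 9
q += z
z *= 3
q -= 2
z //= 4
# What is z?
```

Trace (tracking z):
q = 28  # -> q = 28
z = 9  # -> z = 9
q += z  # -> q = 37
z *= 3  # -> z = 27
q -= 2  # -> q = 35
z //= 4  # -> z = 6

Answer: 6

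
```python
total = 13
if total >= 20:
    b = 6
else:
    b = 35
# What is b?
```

Answer: 35

Derivation:
Trace (tracking b):
total = 13  # -> total = 13
if total >= 20:  # condition is False
else:
    b = 35  # -> b = 35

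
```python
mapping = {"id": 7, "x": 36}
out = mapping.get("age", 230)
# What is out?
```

Trace (tracking out):
mapping = {'id': 7, 'x': 36}  # -> mapping = {'id': 7, 'x': 36}
out = mapping.get('age', 230)  # -> out = 230

Answer: 230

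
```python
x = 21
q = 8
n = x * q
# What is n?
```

Trace (tracking n):
x = 21  # -> x = 21
q = 8  # -> q = 8
n = x * q  # -> n = 168

Answer: 168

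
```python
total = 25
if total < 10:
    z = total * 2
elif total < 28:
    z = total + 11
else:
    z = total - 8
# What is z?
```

Answer: 36

Derivation:
Trace (tracking z):
total = 25  # -> total = 25
if total < 10:  # condition is False
elif total < 28:  # condition is True
    z = total + 11  # -> z = 36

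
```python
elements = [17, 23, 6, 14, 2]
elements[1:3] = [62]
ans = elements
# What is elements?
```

Trace (tracking elements):
elements = [17, 23, 6, 14, 2]  # -> elements = [17, 23, 6, 14, 2]
elements[1:3] = [62]  # -> elements = [17, 62, 14, 2]
ans = elements  # -> ans = [17, 62, 14, 2]

Answer: [17, 62, 14, 2]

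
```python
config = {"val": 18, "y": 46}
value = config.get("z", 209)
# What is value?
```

Trace (tracking value):
config = {'val': 18, 'y': 46}  # -> config = {'val': 18, 'y': 46}
value = config.get('z', 209)  # -> value = 209

Answer: 209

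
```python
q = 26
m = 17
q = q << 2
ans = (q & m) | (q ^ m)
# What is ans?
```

Trace (tracking ans):
q = 26  # -> q = 26
m = 17  # -> m = 17
q = q << 2  # -> q = 104
ans = q & m | q ^ m  # -> ans = 121

Answer: 121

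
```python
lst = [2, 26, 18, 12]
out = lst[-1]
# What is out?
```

Answer: 12

Derivation:
Trace (tracking out):
lst = [2, 26, 18, 12]  # -> lst = [2, 26, 18, 12]
out = lst[-1]  # -> out = 12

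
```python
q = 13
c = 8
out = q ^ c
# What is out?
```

Trace (tracking out):
q = 13  # -> q = 13
c = 8  # -> c = 8
out = q ^ c  # -> out = 5

Answer: 5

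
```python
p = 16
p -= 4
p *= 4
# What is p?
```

Trace (tracking p):
p = 16  # -> p = 16
p -= 4  # -> p = 12
p *= 4  # -> p = 48

Answer: 48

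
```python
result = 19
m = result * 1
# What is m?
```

Trace (tracking m):
result = 19  # -> result = 19
m = result * 1  # -> m = 19

Answer: 19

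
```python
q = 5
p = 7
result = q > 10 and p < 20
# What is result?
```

Trace (tracking result):
q = 5  # -> q = 5
p = 7  # -> p = 7
result = q > 10 and p < 20  # -> result = False

Answer: False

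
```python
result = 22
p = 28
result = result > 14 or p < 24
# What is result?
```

Trace (tracking result):
result = 22  # -> result = 22
p = 28  # -> p = 28
result = result > 14 or p < 24  # -> result = True

Answer: True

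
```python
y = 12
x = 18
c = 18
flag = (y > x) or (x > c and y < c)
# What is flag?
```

Answer: False

Derivation:
Trace (tracking flag):
y = 12  # -> y = 12
x = 18  # -> x = 18
c = 18  # -> c = 18
flag = y > x or (x > c and y < c)  # -> flag = False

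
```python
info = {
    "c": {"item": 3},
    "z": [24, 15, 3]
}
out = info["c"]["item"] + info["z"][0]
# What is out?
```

Trace (tracking out):
info = {'c': {'item': 3}, 'z': [24, 15, 3]}  # -> info = {'c': {'item': 3}, 'z': [24, 15, 3]}
out = info['c']['item'] + info['z'][0]  # -> out = 27

Answer: 27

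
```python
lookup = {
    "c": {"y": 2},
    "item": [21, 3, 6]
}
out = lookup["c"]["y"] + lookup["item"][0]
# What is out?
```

Answer: 23

Derivation:
Trace (tracking out):
lookup = {'c': {'y': 2}, 'item': [21, 3, 6]}  # -> lookup = {'c': {'y': 2}, 'item': [21, 3, 6]}
out = lookup['c']['y'] + lookup['item'][0]  # -> out = 23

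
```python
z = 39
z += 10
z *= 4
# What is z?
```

Trace (tracking z):
z = 39  # -> z = 39
z += 10  # -> z = 49
z *= 4  # -> z = 196

Answer: 196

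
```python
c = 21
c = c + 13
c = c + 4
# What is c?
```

Answer: 38

Derivation:
Trace (tracking c):
c = 21  # -> c = 21
c = c + 13  # -> c = 34
c = c + 4  # -> c = 38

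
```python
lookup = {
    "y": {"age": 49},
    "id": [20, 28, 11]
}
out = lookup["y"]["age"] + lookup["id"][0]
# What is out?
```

Trace (tracking out):
lookup = {'y': {'age': 49}, 'id': [20, 28, 11]}  # -> lookup = {'y': {'age': 49}, 'id': [20, 28, 11]}
out = lookup['y']['age'] + lookup['id'][0]  # -> out = 69

Answer: 69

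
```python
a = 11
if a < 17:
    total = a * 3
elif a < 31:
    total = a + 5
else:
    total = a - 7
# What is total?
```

Trace (tracking total):
a = 11  # -> a = 11
if a < 17:  # condition is True
    total = a * 3  # -> total = 33

Answer: 33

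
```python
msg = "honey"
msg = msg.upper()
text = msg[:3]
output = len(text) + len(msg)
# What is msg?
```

Trace (tracking msg):
msg = 'honey'  # -> msg = 'honey'
msg = msg.upper()  # -> msg = 'HONEY'
text = msg[:3]  # -> text = 'HON'
output = len(text) + len(msg)  # -> output = 8

Answer: 'HONEY'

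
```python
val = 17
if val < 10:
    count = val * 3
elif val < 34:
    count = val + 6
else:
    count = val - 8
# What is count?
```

Answer: 23

Derivation:
Trace (tracking count):
val = 17  # -> val = 17
if val < 10:  # condition is False
elif val < 34:  # condition is True
    count = val + 6  # -> count = 23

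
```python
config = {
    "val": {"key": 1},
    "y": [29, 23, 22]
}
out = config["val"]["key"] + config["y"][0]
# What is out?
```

Trace (tracking out):
config = {'val': {'key': 1}, 'y': [29, 23, 22]}  # -> config = {'val': {'key': 1}, 'y': [29, 23, 22]}
out = config['val']['key'] + config['y'][0]  # -> out = 30

Answer: 30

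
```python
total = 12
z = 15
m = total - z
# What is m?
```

Trace (tracking m):
total = 12  # -> total = 12
z = 15  # -> z = 15
m = total - z  # -> m = -3

Answer: -3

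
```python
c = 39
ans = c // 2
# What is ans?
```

Answer: 19

Derivation:
Trace (tracking ans):
c = 39  # -> c = 39
ans = c // 2  # -> ans = 19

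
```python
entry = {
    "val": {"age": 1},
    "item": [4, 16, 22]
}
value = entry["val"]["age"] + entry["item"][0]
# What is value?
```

Trace (tracking value):
entry = {'val': {'age': 1}, 'item': [4, 16, 22]}  # -> entry = {'val': {'age': 1}, 'item': [4, 16, 22]}
value = entry['val']['age'] + entry['item'][0]  # -> value = 5

Answer: 5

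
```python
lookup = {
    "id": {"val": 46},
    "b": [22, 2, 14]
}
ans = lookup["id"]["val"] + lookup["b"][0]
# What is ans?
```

Trace (tracking ans):
lookup = {'id': {'val': 46}, 'b': [22, 2, 14]}  # -> lookup = {'id': {'val': 46}, 'b': [22, 2, 14]}
ans = lookup['id']['val'] + lookup['b'][0]  # -> ans = 68

Answer: 68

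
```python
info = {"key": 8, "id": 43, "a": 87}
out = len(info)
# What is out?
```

Answer: 3

Derivation:
Trace (tracking out):
info = {'key': 8, 'id': 43, 'a': 87}  # -> info = {'key': 8, 'id': 43, 'a': 87}
out = len(info)  # -> out = 3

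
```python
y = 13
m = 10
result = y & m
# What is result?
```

Answer: 8

Derivation:
Trace (tracking result):
y = 13  # -> y = 13
m = 10  # -> m = 10
result = y & m  # -> result = 8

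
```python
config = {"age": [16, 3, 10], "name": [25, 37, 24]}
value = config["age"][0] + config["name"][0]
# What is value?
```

Trace (tracking value):
config = {'age': [16, 3, 10], 'name': [25, 37, 24]}  # -> config = {'age': [16, 3, 10], 'name': [25, 37, 24]}
value = config['age'][0] + config['name'][0]  # -> value = 41

Answer: 41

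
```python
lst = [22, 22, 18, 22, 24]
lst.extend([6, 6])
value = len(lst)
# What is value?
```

Trace (tracking value):
lst = [22, 22, 18, 22, 24]  # -> lst = [22, 22, 18, 22, 24]
lst.extend([6, 6])  # -> lst = [22, 22, 18, 22, 24, 6, 6]
value = len(lst)  # -> value = 7

Answer: 7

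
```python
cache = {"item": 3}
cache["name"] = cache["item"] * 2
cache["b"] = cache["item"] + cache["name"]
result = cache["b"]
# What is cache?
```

Trace (tracking cache):
cache = {'item': 3}  # -> cache = {'item': 3}
cache['name'] = cache['item'] * 2  # -> cache = {'item': 3, 'name': 6}
cache['b'] = cache['item'] + cache['name']  # -> cache = {'item': 3, 'name': 6, 'b': 9}
result = cache['b']  # -> result = 9

Answer: {'item': 3, 'name': 6, 'b': 9}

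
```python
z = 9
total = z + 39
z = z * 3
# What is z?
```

Answer: 27

Derivation:
Trace (tracking z):
z = 9  # -> z = 9
total = z + 39  # -> total = 48
z = z * 3  # -> z = 27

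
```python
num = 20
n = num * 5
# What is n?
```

Trace (tracking n):
num = 20  # -> num = 20
n = num * 5  # -> n = 100

Answer: 100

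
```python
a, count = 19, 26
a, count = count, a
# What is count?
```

Trace (tracking count):
a, count = (19, 26)  # -> a = 19, count = 26
a, count = (count, a)  # -> a = 26, count = 19

Answer: 19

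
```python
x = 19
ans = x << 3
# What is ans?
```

Answer: 152

Derivation:
Trace (tracking ans):
x = 19  # -> x = 19
ans = x << 3  # -> ans = 152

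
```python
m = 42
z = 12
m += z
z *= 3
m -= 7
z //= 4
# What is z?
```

Answer: 9

Derivation:
Trace (tracking z):
m = 42  # -> m = 42
z = 12  # -> z = 12
m += z  # -> m = 54
z *= 3  # -> z = 36
m -= 7  # -> m = 47
z //= 4  # -> z = 9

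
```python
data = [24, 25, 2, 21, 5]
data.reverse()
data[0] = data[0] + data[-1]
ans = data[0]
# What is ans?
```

Answer: 29

Derivation:
Trace (tracking ans):
data = [24, 25, 2, 21, 5]  # -> data = [24, 25, 2, 21, 5]
data.reverse()  # -> data = [5, 21, 2, 25, 24]
data[0] = data[0] + data[-1]  # -> data = [29, 21, 2, 25, 24]
ans = data[0]  # -> ans = 29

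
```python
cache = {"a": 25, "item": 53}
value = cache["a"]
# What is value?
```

Answer: 25

Derivation:
Trace (tracking value):
cache = {'a': 25, 'item': 53}  # -> cache = {'a': 25, 'item': 53}
value = cache['a']  # -> value = 25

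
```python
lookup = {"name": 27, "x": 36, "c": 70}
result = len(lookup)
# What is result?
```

Trace (tracking result):
lookup = {'name': 27, 'x': 36, 'c': 70}  # -> lookup = {'name': 27, 'x': 36, 'c': 70}
result = len(lookup)  # -> result = 3

Answer: 3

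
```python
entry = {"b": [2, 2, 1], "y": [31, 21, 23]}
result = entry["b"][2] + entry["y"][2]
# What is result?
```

Answer: 24

Derivation:
Trace (tracking result):
entry = {'b': [2, 2, 1], 'y': [31, 21, 23]}  # -> entry = {'b': [2, 2, 1], 'y': [31, 21, 23]}
result = entry['b'][2] + entry['y'][2]  # -> result = 24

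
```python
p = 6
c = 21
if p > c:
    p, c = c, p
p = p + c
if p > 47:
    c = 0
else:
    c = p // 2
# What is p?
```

Trace (tracking p):
p = 6  # -> p = 6
c = 21  # -> c = 21
if p > c:  # condition is False
p = p + c  # -> p = 27
if p > 47:  # condition is False
else:
    c = p // 2  # -> c = 13

Answer: 27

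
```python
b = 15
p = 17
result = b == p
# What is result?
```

Trace (tracking result):
b = 15  # -> b = 15
p = 17  # -> p = 17
result = b == p  # -> result = False

Answer: False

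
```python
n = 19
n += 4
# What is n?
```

Trace (tracking n):
n = 19  # -> n = 19
n += 4  # -> n = 23

Answer: 23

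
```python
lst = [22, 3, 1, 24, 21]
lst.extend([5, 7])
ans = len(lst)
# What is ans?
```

Answer: 7

Derivation:
Trace (tracking ans):
lst = [22, 3, 1, 24, 21]  # -> lst = [22, 3, 1, 24, 21]
lst.extend([5, 7])  # -> lst = [22, 3, 1, 24, 21, 5, 7]
ans = len(lst)  # -> ans = 7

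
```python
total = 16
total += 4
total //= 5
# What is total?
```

Answer: 4

Derivation:
Trace (tracking total):
total = 16  # -> total = 16
total += 4  # -> total = 20
total //= 5  # -> total = 4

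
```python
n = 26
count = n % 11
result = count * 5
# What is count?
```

Trace (tracking count):
n = 26  # -> n = 26
count = n % 11  # -> count = 4
result = count * 5  # -> result = 20

Answer: 4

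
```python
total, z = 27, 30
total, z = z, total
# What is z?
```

Trace (tracking z):
total, z = (27, 30)  # -> total = 27, z = 30
total, z = (z, total)  # -> total = 30, z = 27

Answer: 27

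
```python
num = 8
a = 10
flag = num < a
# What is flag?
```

Trace (tracking flag):
num = 8  # -> num = 8
a = 10  # -> a = 10
flag = num < a  # -> flag = True

Answer: True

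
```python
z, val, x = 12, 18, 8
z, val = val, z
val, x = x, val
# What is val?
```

Answer: 8

Derivation:
Trace (tracking val):
z, val, x = (12, 18, 8)  # -> z = 12, val = 18, x = 8
z, val = (val, z)  # -> z = 18, val = 12
val, x = (x, val)  # -> val = 8, x = 12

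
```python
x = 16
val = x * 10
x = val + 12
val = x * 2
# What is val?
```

Trace (tracking val):
x = 16  # -> x = 16
val = x * 10  # -> val = 160
x = val + 12  # -> x = 172
val = x * 2  # -> val = 344

Answer: 344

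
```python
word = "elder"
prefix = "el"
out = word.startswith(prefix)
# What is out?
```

Trace (tracking out):
word = 'elder'  # -> word = 'elder'
prefix = 'el'  # -> prefix = 'el'
out = word.startswith(prefix)  # -> out = True

Answer: True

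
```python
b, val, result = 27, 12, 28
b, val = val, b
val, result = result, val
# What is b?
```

Answer: 12

Derivation:
Trace (tracking b):
b, val, result = (27, 12, 28)  # -> b = 27, val = 12, result = 28
b, val = (val, b)  # -> b = 12, val = 27
val, result = (result, val)  # -> val = 28, result = 27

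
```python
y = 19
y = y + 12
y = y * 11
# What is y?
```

Trace (tracking y):
y = 19  # -> y = 19
y = y + 12  # -> y = 31
y = y * 11  # -> y = 341

Answer: 341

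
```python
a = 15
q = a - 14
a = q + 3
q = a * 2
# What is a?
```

Trace (tracking a):
a = 15  # -> a = 15
q = a - 14  # -> q = 1
a = q + 3  # -> a = 4
q = a * 2  # -> q = 8

Answer: 4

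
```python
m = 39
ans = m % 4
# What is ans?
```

Answer: 3

Derivation:
Trace (tracking ans):
m = 39  # -> m = 39
ans = m % 4  # -> ans = 3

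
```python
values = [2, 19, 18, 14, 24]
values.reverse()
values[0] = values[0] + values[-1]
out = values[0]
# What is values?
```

Trace (tracking values):
values = [2, 19, 18, 14, 24]  # -> values = [2, 19, 18, 14, 24]
values.reverse()  # -> values = [24, 14, 18, 19, 2]
values[0] = values[0] + values[-1]  # -> values = [26, 14, 18, 19, 2]
out = values[0]  # -> out = 26

Answer: [26, 14, 18, 19, 2]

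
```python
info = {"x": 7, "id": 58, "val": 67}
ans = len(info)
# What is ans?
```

Trace (tracking ans):
info = {'x': 7, 'id': 58, 'val': 67}  # -> info = {'x': 7, 'id': 58, 'val': 67}
ans = len(info)  # -> ans = 3

Answer: 3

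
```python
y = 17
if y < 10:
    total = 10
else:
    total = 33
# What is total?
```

Answer: 33

Derivation:
Trace (tracking total):
y = 17  # -> y = 17
if y < 10:  # condition is False
else:
    total = 33  # -> total = 33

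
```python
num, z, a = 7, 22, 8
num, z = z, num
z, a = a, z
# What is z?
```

Answer: 8

Derivation:
Trace (tracking z):
num, z, a = (7, 22, 8)  # -> num = 7, z = 22, a = 8
num, z = (z, num)  # -> num = 22, z = 7
z, a = (a, z)  # -> z = 8, a = 7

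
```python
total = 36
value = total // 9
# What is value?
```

Answer: 4

Derivation:
Trace (tracking value):
total = 36  # -> total = 36
value = total // 9  # -> value = 4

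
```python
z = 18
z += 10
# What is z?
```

Answer: 28

Derivation:
Trace (tracking z):
z = 18  # -> z = 18
z += 10  # -> z = 28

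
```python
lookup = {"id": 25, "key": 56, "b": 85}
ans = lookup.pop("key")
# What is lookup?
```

Trace (tracking lookup):
lookup = {'id': 25, 'key': 56, 'b': 85}  # -> lookup = {'id': 25, 'key': 56, 'b': 85}
ans = lookup.pop('key')  # -> ans = 56

Answer: {'id': 25, 'b': 85}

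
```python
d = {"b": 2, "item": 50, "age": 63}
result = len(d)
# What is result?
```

Trace (tracking result):
d = {'b': 2, 'item': 50, 'age': 63}  # -> d = {'b': 2, 'item': 50, 'age': 63}
result = len(d)  # -> result = 3

Answer: 3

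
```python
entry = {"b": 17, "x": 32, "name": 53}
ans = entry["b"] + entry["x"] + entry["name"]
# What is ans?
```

Answer: 102

Derivation:
Trace (tracking ans):
entry = {'b': 17, 'x': 32, 'name': 53}  # -> entry = {'b': 17, 'x': 32, 'name': 53}
ans = entry['b'] + entry['x'] + entry['name']  # -> ans = 102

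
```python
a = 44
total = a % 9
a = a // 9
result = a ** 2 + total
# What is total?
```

Answer: 8

Derivation:
Trace (tracking total):
a = 44  # -> a = 44
total = a % 9  # -> total = 8
a = a // 9  # -> a = 4
result = a ** 2 + total  # -> result = 24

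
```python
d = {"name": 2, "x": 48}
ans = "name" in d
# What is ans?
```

Answer: True

Derivation:
Trace (tracking ans):
d = {'name': 2, 'x': 48}  # -> d = {'name': 2, 'x': 48}
ans = 'name' in d  # -> ans = True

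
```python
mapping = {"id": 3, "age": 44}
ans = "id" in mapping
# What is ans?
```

Trace (tracking ans):
mapping = {'id': 3, 'age': 44}  # -> mapping = {'id': 3, 'age': 44}
ans = 'id' in mapping  # -> ans = True

Answer: True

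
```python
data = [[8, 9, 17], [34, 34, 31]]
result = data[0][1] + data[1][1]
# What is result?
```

Trace (tracking result):
data = [[8, 9, 17], [34, 34, 31]]  # -> data = [[8, 9, 17], [34, 34, 31]]
result = data[0][1] + data[1][1]  # -> result = 43

Answer: 43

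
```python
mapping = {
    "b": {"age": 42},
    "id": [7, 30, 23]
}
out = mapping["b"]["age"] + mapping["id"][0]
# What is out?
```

Trace (tracking out):
mapping = {'b': {'age': 42}, 'id': [7, 30, 23]}  # -> mapping = {'b': {'age': 42}, 'id': [7, 30, 23]}
out = mapping['b']['age'] + mapping['id'][0]  # -> out = 49

Answer: 49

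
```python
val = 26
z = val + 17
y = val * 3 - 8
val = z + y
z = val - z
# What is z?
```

Trace (tracking z):
val = 26  # -> val = 26
z = val + 17  # -> z = 43
y = val * 3 - 8  # -> y = 70
val = z + y  # -> val = 113
z = val - z  # -> z = 70

Answer: 70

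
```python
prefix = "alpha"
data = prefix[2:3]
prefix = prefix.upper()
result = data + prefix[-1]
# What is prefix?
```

Answer: 'ALPHA'

Derivation:
Trace (tracking prefix):
prefix = 'alpha'  # -> prefix = 'alpha'
data = prefix[2:3]  # -> data = 'p'
prefix = prefix.upper()  # -> prefix = 'ALPHA'
result = data + prefix[-1]  # -> result = 'pA'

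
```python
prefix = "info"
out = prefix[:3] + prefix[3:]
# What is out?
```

Trace (tracking out):
prefix = 'info'  # -> prefix = 'info'
out = prefix[:3] + prefix[3:]  # -> out = 'info'

Answer: 'info'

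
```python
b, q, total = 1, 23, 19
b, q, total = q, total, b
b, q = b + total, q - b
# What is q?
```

Trace (tracking q):
b, q, total = (1, 23, 19)  # -> b = 1, q = 23, total = 19
b, q, total = (q, total, b)  # -> b = 23, q = 19, total = 1
b, q = (b + total, q - b)  # -> b = 24, q = -4

Answer: -4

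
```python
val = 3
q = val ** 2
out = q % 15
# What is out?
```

Answer: 9

Derivation:
Trace (tracking out):
val = 3  # -> val = 3
q = val ** 2  # -> q = 9
out = q % 15  # -> out = 9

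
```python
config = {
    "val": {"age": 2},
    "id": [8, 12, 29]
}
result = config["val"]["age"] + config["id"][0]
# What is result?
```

Answer: 10

Derivation:
Trace (tracking result):
config = {'val': {'age': 2}, 'id': [8, 12, 29]}  # -> config = {'val': {'age': 2}, 'id': [8, 12, 29]}
result = config['val']['age'] + config['id'][0]  # -> result = 10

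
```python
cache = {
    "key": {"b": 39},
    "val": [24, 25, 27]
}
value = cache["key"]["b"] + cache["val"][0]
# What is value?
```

Trace (tracking value):
cache = {'key': {'b': 39}, 'val': [24, 25, 27]}  # -> cache = {'key': {'b': 39}, 'val': [24, 25, 27]}
value = cache['key']['b'] + cache['val'][0]  # -> value = 63

Answer: 63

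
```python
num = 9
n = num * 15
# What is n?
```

Answer: 135

Derivation:
Trace (tracking n):
num = 9  # -> num = 9
n = num * 15  # -> n = 135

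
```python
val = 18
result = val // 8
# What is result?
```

Trace (tracking result):
val = 18  # -> val = 18
result = val // 8  # -> result = 2

Answer: 2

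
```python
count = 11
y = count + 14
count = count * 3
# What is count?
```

Answer: 33

Derivation:
Trace (tracking count):
count = 11  # -> count = 11
y = count + 14  # -> y = 25
count = count * 3  # -> count = 33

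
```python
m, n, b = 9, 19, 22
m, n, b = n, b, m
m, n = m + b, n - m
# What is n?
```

Answer: 3

Derivation:
Trace (tracking n):
m, n, b = (9, 19, 22)  # -> m = 9, n = 19, b = 22
m, n, b = (n, b, m)  # -> m = 19, n = 22, b = 9
m, n = (m + b, n - m)  # -> m = 28, n = 3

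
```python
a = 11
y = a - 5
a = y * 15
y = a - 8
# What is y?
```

Answer: 82

Derivation:
Trace (tracking y):
a = 11  # -> a = 11
y = a - 5  # -> y = 6
a = y * 15  # -> a = 90
y = a - 8  # -> y = 82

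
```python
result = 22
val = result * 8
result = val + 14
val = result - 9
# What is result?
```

Trace (tracking result):
result = 22  # -> result = 22
val = result * 8  # -> val = 176
result = val + 14  # -> result = 190
val = result - 9  # -> val = 181

Answer: 190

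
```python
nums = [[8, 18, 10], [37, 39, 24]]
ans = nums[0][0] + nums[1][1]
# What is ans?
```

Answer: 47

Derivation:
Trace (tracking ans):
nums = [[8, 18, 10], [37, 39, 24]]  # -> nums = [[8, 18, 10], [37, 39, 24]]
ans = nums[0][0] + nums[1][1]  # -> ans = 47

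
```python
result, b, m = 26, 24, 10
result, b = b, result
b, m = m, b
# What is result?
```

Answer: 24

Derivation:
Trace (tracking result):
result, b, m = (26, 24, 10)  # -> result = 26, b = 24, m = 10
result, b = (b, result)  # -> result = 24, b = 26
b, m = (m, b)  # -> b = 10, m = 26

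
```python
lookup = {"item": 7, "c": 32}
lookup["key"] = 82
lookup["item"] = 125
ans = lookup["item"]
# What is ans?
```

Trace (tracking ans):
lookup = {'item': 7, 'c': 32}  # -> lookup = {'item': 7, 'c': 32}
lookup['key'] = 82  # -> lookup = {'item': 7, 'c': 32, 'key': 82}
lookup['item'] = 125  # -> lookup = {'item': 125, 'c': 32, 'key': 82}
ans = lookup['item']  # -> ans = 125

Answer: 125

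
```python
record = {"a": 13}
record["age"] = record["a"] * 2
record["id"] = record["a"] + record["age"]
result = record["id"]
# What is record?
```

Answer: {'a': 13, 'age': 26, 'id': 39}

Derivation:
Trace (tracking record):
record = {'a': 13}  # -> record = {'a': 13}
record['age'] = record['a'] * 2  # -> record = {'a': 13, 'age': 26}
record['id'] = record['a'] + record['age']  # -> record = {'a': 13, 'age': 26, 'id': 39}
result = record['id']  # -> result = 39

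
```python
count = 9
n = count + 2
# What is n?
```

Answer: 11

Derivation:
Trace (tracking n):
count = 9  # -> count = 9
n = count + 2  # -> n = 11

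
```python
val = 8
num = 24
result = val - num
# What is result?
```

Answer: -16

Derivation:
Trace (tracking result):
val = 8  # -> val = 8
num = 24  # -> num = 24
result = val - num  # -> result = -16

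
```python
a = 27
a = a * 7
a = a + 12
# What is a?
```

Answer: 201

Derivation:
Trace (tracking a):
a = 27  # -> a = 27
a = a * 7  # -> a = 189
a = a + 12  # -> a = 201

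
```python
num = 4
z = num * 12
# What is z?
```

Answer: 48

Derivation:
Trace (tracking z):
num = 4  # -> num = 4
z = num * 12  # -> z = 48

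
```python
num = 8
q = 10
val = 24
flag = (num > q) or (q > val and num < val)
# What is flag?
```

Answer: False

Derivation:
Trace (tracking flag):
num = 8  # -> num = 8
q = 10  # -> q = 10
val = 24  # -> val = 24
flag = num > q or (q > val and num < val)  # -> flag = False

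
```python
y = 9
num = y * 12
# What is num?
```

Trace (tracking num):
y = 9  # -> y = 9
num = y * 12  # -> num = 108

Answer: 108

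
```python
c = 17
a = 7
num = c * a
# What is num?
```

Trace (tracking num):
c = 17  # -> c = 17
a = 7  # -> a = 7
num = c * a  # -> num = 119

Answer: 119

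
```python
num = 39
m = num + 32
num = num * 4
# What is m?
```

Answer: 71

Derivation:
Trace (tracking m):
num = 39  # -> num = 39
m = num + 32  # -> m = 71
num = num * 4  # -> num = 156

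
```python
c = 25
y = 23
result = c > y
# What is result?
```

Answer: True

Derivation:
Trace (tracking result):
c = 25  # -> c = 25
y = 23  # -> y = 23
result = c > y  # -> result = True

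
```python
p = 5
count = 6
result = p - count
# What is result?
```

Trace (tracking result):
p = 5  # -> p = 5
count = 6  # -> count = 6
result = p - count  # -> result = -1

Answer: -1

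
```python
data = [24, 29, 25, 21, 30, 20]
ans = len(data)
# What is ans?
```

Answer: 6

Derivation:
Trace (tracking ans):
data = [24, 29, 25, 21, 30, 20]  # -> data = [24, 29, 25, 21, 30, 20]
ans = len(data)  # -> ans = 6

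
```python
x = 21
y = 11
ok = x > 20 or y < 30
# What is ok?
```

Answer: True

Derivation:
Trace (tracking ok):
x = 21  # -> x = 21
y = 11  # -> y = 11
ok = x > 20 or y < 30  # -> ok = True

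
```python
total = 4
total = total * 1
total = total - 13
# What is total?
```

Answer: -9

Derivation:
Trace (tracking total):
total = 4  # -> total = 4
total = total * 1  # -> total = 4
total = total - 13  # -> total = -9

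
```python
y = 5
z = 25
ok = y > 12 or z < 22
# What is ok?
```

Answer: False

Derivation:
Trace (tracking ok):
y = 5  # -> y = 5
z = 25  # -> z = 25
ok = y > 12 or z < 22  # -> ok = False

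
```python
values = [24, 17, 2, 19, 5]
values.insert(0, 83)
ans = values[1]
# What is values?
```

Answer: [83, 24, 17, 2, 19, 5]

Derivation:
Trace (tracking values):
values = [24, 17, 2, 19, 5]  # -> values = [24, 17, 2, 19, 5]
values.insert(0, 83)  # -> values = [83, 24, 17, 2, 19, 5]
ans = values[1]  # -> ans = 24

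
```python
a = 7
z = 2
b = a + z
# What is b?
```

Trace (tracking b):
a = 7  # -> a = 7
z = 2  # -> z = 2
b = a + z  # -> b = 9

Answer: 9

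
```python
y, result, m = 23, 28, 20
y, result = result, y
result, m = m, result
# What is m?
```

Trace (tracking m):
y, result, m = (23, 28, 20)  # -> y = 23, result = 28, m = 20
y, result = (result, y)  # -> y = 28, result = 23
result, m = (m, result)  # -> result = 20, m = 23

Answer: 23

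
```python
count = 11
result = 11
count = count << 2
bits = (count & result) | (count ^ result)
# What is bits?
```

Answer: 47

Derivation:
Trace (tracking bits):
count = 11  # -> count = 11
result = 11  # -> result = 11
count = count << 2  # -> count = 44
bits = count & result | count ^ result  # -> bits = 47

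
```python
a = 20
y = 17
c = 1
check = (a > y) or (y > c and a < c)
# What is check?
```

Trace (tracking check):
a = 20  # -> a = 20
y = 17  # -> y = 17
c = 1  # -> c = 1
check = a > y or (y > c and a < c)  # -> check = True

Answer: True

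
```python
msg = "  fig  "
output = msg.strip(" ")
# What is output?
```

Trace (tracking output):
msg = '  fig  '  # -> msg = '  fig  '
output = msg.strip(' ')  # -> output = 'fig'

Answer: 'fig'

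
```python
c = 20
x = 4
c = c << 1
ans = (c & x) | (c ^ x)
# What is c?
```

Answer: 40

Derivation:
Trace (tracking c):
c = 20  # -> c = 20
x = 4  # -> x = 4
c = c << 1  # -> c = 40
ans = c & x | c ^ x  # -> ans = 44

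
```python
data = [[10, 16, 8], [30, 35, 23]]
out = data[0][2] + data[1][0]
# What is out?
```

Answer: 38

Derivation:
Trace (tracking out):
data = [[10, 16, 8], [30, 35, 23]]  # -> data = [[10, 16, 8], [30, 35, 23]]
out = data[0][2] + data[1][0]  # -> out = 38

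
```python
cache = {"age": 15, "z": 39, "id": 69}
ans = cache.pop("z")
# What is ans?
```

Answer: 39

Derivation:
Trace (tracking ans):
cache = {'age': 15, 'z': 39, 'id': 69}  # -> cache = {'age': 15, 'z': 39, 'id': 69}
ans = cache.pop('z')  # -> ans = 39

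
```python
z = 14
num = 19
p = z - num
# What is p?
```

Answer: -5

Derivation:
Trace (tracking p):
z = 14  # -> z = 14
num = 19  # -> num = 19
p = z - num  # -> p = -5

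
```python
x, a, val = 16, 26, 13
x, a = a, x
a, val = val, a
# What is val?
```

Trace (tracking val):
x, a, val = (16, 26, 13)  # -> x = 16, a = 26, val = 13
x, a = (a, x)  # -> x = 26, a = 16
a, val = (val, a)  # -> a = 13, val = 16

Answer: 16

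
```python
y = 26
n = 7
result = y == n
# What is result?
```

Trace (tracking result):
y = 26  # -> y = 26
n = 7  # -> n = 7
result = y == n  # -> result = False

Answer: False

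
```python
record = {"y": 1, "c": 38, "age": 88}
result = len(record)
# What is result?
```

Answer: 3

Derivation:
Trace (tracking result):
record = {'y': 1, 'c': 38, 'age': 88}  # -> record = {'y': 1, 'c': 38, 'age': 88}
result = len(record)  # -> result = 3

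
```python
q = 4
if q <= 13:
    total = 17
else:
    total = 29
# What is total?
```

Answer: 17

Derivation:
Trace (tracking total):
q = 4  # -> q = 4
if q <= 13:  # condition is True
    total = 17  # -> total = 17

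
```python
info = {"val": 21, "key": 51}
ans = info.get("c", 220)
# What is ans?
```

Trace (tracking ans):
info = {'val': 21, 'key': 51}  # -> info = {'val': 21, 'key': 51}
ans = info.get('c', 220)  # -> ans = 220

Answer: 220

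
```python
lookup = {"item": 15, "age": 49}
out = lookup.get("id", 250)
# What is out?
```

Answer: 250

Derivation:
Trace (tracking out):
lookup = {'item': 15, 'age': 49}  # -> lookup = {'item': 15, 'age': 49}
out = lookup.get('id', 250)  # -> out = 250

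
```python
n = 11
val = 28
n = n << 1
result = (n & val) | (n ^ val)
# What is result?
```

Trace (tracking result):
n = 11  # -> n = 11
val = 28  # -> val = 28
n = n << 1  # -> n = 22
result = n & val | n ^ val  # -> result = 30

Answer: 30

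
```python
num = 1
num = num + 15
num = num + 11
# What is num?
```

Trace (tracking num):
num = 1  # -> num = 1
num = num + 15  # -> num = 16
num = num + 11  # -> num = 27

Answer: 27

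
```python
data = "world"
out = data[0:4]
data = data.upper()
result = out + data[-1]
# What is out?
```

Trace (tracking out):
data = 'world'  # -> data = 'world'
out = data[0:4]  # -> out = 'worl'
data = data.upper()  # -> data = 'WORLD'
result = out + data[-1]  # -> result = 'worlD'

Answer: 'worl'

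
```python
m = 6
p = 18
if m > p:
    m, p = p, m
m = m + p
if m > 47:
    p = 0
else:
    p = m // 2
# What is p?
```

Answer: 12

Derivation:
Trace (tracking p):
m = 6  # -> m = 6
p = 18  # -> p = 18
if m > p:  # condition is False
m = m + p  # -> m = 24
if m > 47:  # condition is False
else:
    p = m // 2  # -> p = 12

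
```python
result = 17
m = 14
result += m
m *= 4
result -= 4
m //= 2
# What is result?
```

Answer: 27

Derivation:
Trace (tracking result):
result = 17  # -> result = 17
m = 14  # -> m = 14
result += m  # -> result = 31
m *= 4  # -> m = 56
result -= 4  # -> result = 27
m //= 2  # -> m = 28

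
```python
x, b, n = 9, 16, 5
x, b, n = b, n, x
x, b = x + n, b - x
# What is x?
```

Answer: 25

Derivation:
Trace (tracking x):
x, b, n = (9, 16, 5)  # -> x = 9, b = 16, n = 5
x, b, n = (b, n, x)  # -> x = 16, b = 5, n = 9
x, b = (x + n, b - x)  # -> x = 25, b = -11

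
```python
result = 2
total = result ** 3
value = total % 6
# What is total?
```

Answer: 8

Derivation:
Trace (tracking total):
result = 2  # -> result = 2
total = result ** 3  # -> total = 8
value = total % 6  # -> value = 2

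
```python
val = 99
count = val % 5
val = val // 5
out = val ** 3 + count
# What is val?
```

Answer: 19

Derivation:
Trace (tracking val):
val = 99  # -> val = 99
count = val % 5  # -> count = 4
val = val // 5  # -> val = 19
out = val ** 3 + count  # -> out = 6863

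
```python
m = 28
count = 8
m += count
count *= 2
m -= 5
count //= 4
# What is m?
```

Trace (tracking m):
m = 28  # -> m = 28
count = 8  # -> count = 8
m += count  # -> m = 36
count *= 2  # -> count = 16
m -= 5  # -> m = 31
count //= 4  # -> count = 4

Answer: 31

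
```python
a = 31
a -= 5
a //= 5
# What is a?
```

Answer: 5

Derivation:
Trace (tracking a):
a = 31  # -> a = 31
a -= 5  # -> a = 26
a //= 5  # -> a = 5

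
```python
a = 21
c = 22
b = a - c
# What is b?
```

Trace (tracking b):
a = 21  # -> a = 21
c = 22  # -> c = 22
b = a - c  # -> b = -1

Answer: -1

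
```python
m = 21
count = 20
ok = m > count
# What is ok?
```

Answer: True

Derivation:
Trace (tracking ok):
m = 21  # -> m = 21
count = 20  # -> count = 20
ok = m > count  # -> ok = True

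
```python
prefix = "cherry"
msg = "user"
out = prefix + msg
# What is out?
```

Trace (tracking out):
prefix = 'cherry'  # -> prefix = 'cherry'
msg = 'user'  # -> msg = 'user'
out = prefix + msg  # -> out = 'cherryuser'

Answer: 'cherryuser'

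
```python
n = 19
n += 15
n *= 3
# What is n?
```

Trace (tracking n):
n = 19  # -> n = 19
n += 15  # -> n = 34
n *= 3  # -> n = 102

Answer: 102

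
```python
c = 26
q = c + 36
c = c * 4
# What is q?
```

Trace (tracking q):
c = 26  # -> c = 26
q = c + 36  # -> q = 62
c = c * 4  # -> c = 104

Answer: 62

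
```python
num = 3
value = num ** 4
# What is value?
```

Answer: 81

Derivation:
Trace (tracking value):
num = 3  # -> num = 3
value = num ** 4  # -> value = 81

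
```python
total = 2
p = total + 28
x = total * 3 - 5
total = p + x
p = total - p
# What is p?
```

Answer: 1

Derivation:
Trace (tracking p):
total = 2  # -> total = 2
p = total + 28  # -> p = 30
x = total * 3 - 5  # -> x = 1
total = p + x  # -> total = 31
p = total - p  # -> p = 1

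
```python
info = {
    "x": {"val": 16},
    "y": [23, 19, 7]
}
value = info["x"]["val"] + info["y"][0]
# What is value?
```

Trace (tracking value):
info = {'x': {'val': 16}, 'y': [23, 19, 7]}  # -> info = {'x': {'val': 16}, 'y': [23, 19, 7]}
value = info['x']['val'] + info['y'][0]  # -> value = 39

Answer: 39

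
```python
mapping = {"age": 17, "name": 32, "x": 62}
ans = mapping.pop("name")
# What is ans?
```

Answer: 32

Derivation:
Trace (tracking ans):
mapping = {'age': 17, 'name': 32, 'x': 62}  # -> mapping = {'age': 17, 'name': 32, 'x': 62}
ans = mapping.pop('name')  # -> ans = 32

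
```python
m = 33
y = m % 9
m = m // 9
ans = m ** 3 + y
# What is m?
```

Answer: 3

Derivation:
Trace (tracking m):
m = 33  # -> m = 33
y = m % 9  # -> y = 6
m = m // 9  # -> m = 3
ans = m ** 3 + y  # -> ans = 33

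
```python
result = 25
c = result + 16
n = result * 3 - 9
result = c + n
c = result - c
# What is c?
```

Trace (tracking c):
result = 25  # -> result = 25
c = result + 16  # -> c = 41
n = result * 3 - 9  # -> n = 66
result = c + n  # -> result = 107
c = result - c  # -> c = 66

Answer: 66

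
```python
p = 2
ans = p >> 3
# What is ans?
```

Answer: 0

Derivation:
Trace (tracking ans):
p = 2  # -> p = 2
ans = p >> 3  # -> ans = 0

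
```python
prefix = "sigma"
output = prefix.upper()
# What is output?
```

Answer: 'SIGMA'

Derivation:
Trace (tracking output):
prefix = 'sigma'  # -> prefix = 'sigma'
output = prefix.upper()  # -> output = 'SIGMA'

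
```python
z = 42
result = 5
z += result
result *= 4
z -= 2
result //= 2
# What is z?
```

Trace (tracking z):
z = 42  # -> z = 42
result = 5  # -> result = 5
z += result  # -> z = 47
result *= 4  # -> result = 20
z -= 2  # -> z = 45
result //= 2  # -> result = 10

Answer: 45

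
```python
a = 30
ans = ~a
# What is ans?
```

Answer: -31

Derivation:
Trace (tracking ans):
a = 30  # -> a = 30
ans = ~a  # -> ans = -31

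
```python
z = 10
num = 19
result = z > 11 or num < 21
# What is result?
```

Trace (tracking result):
z = 10  # -> z = 10
num = 19  # -> num = 19
result = z > 11 or num < 21  # -> result = True

Answer: True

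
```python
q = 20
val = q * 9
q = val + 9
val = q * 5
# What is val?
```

Answer: 945

Derivation:
Trace (tracking val):
q = 20  # -> q = 20
val = q * 9  # -> val = 180
q = val + 9  # -> q = 189
val = q * 5  # -> val = 945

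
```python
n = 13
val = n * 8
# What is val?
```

Trace (tracking val):
n = 13  # -> n = 13
val = n * 8  # -> val = 104

Answer: 104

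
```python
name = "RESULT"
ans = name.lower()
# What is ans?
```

Answer: 'result'

Derivation:
Trace (tracking ans):
name = 'RESULT'  # -> name = 'RESULT'
ans = name.lower()  # -> ans = 'result'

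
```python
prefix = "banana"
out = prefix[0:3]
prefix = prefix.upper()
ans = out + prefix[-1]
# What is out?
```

Answer: 'ban'

Derivation:
Trace (tracking out):
prefix = 'banana'  # -> prefix = 'banana'
out = prefix[0:3]  # -> out = 'ban'
prefix = prefix.upper()  # -> prefix = 'BANANA'
ans = out + prefix[-1]  # -> ans = 'banA'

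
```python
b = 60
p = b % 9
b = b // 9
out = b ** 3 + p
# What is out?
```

Trace (tracking out):
b = 60  # -> b = 60
p = b % 9  # -> p = 6
b = b // 9  # -> b = 6
out = b ** 3 + p  # -> out = 222

Answer: 222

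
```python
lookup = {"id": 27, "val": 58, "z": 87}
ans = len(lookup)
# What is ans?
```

Answer: 3

Derivation:
Trace (tracking ans):
lookup = {'id': 27, 'val': 58, 'z': 87}  # -> lookup = {'id': 27, 'val': 58, 'z': 87}
ans = len(lookup)  # -> ans = 3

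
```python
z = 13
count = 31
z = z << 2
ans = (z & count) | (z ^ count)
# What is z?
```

Trace (tracking z):
z = 13  # -> z = 13
count = 31  # -> count = 31
z = z << 2  # -> z = 52
ans = z & count | z ^ count  # -> ans = 63

Answer: 52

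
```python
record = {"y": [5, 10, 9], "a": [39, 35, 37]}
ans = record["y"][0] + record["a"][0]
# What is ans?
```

Answer: 44

Derivation:
Trace (tracking ans):
record = {'y': [5, 10, 9], 'a': [39, 35, 37]}  # -> record = {'y': [5, 10, 9], 'a': [39, 35, 37]}
ans = record['y'][0] + record['a'][0]  # -> ans = 44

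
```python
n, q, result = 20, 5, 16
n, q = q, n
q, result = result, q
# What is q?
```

Trace (tracking q):
n, q, result = (20, 5, 16)  # -> n = 20, q = 5, result = 16
n, q = (q, n)  # -> n = 5, q = 20
q, result = (result, q)  # -> q = 16, result = 20

Answer: 16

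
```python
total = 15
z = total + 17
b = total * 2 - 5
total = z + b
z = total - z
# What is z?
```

Trace (tracking z):
total = 15  # -> total = 15
z = total + 17  # -> z = 32
b = total * 2 - 5  # -> b = 25
total = z + b  # -> total = 57
z = total - z  # -> z = 25

Answer: 25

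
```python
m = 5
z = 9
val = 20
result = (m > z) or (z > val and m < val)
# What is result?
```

Answer: False

Derivation:
Trace (tracking result):
m = 5  # -> m = 5
z = 9  # -> z = 9
val = 20  # -> val = 20
result = m > z or (z > val and m < val)  # -> result = False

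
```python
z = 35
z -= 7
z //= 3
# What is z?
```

Answer: 9

Derivation:
Trace (tracking z):
z = 35  # -> z = 35
z -= 7  # -> z = 28
z //= 3  # -> z = 9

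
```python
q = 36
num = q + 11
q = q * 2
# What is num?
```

Answer: 47

Derivation:
Trace (tracking num):
q = 36  # -> q = 36
num = q + 11  # -> num = 47
q = q * 2  # -> q = 72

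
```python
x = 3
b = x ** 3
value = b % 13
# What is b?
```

Answer: 27

Derivation:
Trace (tracking b):
x = 3  # -> x = 3
b = x ** 3  # -> b = 27
value = b % 13  # -> value = 1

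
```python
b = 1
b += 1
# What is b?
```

Answer: 2

Derivation:
Trace (tracking b):
b = 1  # -> b = 1
b += 1  # -> b = 2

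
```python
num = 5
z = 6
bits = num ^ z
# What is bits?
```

Trace (tracking bits):
num = 5  # -> num = 5
z = 6  # -> z = 6
bits = num ^ z  # -> bits = 3

Answer: 3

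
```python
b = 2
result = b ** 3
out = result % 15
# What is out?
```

Trace (tracking out):
b = 2  # -> b = 2
result = b ** 3  # -> result = 8
out = result % 15  # -> out = 8

Answer: 8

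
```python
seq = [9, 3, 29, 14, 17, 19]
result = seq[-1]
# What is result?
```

Answer: 19

Derivation:
Trace (tracking result):
seq = [9, 3, 29, 14, 17, 19]  # -> seq = [9, 3, 29, 14, 17, 19]
result = seq[-1]  # -> result = 19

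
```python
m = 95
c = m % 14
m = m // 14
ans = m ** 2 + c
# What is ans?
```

Answer: 47

Derivation:
Trace (tracking ans):
m = 95  # -> m = 95
c = m % 14  # -> c = 11
m = m // 14  # -> m = 6
ans = m ** 2 + c  # -> ans = 47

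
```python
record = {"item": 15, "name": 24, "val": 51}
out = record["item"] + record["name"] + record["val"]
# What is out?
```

Trace (tracking out):
record = {'item': 15, 'name': 24, 'val': 51}  # -> record = {'item': 15, 'name': 24, 'val': 51}
out = record['item'] + record['name'] + record['val']  # -> out = 90

Answer: 90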